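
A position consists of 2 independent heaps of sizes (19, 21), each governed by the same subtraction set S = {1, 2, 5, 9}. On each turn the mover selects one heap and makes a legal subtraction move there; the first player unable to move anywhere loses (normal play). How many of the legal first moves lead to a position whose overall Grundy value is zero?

All heaps use S = {1, 2, 5, 9}:
n :  0  1  2  3  4  5  6  7  8  9 10 11 12 13 14 15 16 17 18 19 20 21
G :  0  1  2  0  1  2  0  1  2  3  0  1  2  0  1  2  0  1  2  3  0  1
Heap A: G(19) = 3.
Heap B: G(21) = 1.
Combined Grundy value = 3 ⊕ 1 = 2.
A winning move leaves total XOR = 0, i.e. changes one component's Grundy value g to g ⊕ X where X is the current total.
Heap A: need g' = 3⊕2 = 1. Options: 19−1→G=2, 19−2→G=1, 19−5→G=1, 19−9→G=0. Hits: 2.
Heap B: need g' = 1⊕2 = 3. Options: 21−1→G=0, 21−2→G=3, 21−5→G=0, 21−9→G=2. Hits: 1.

3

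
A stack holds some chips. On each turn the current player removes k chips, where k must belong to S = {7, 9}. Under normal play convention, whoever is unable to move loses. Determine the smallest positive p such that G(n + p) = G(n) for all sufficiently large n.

n :  0  1  2  3  4  5  6  7  8  9 10 11 12 13 14 15 16 17 18 19 20 21 22 23 24 25 26 27 28 29 30 31 32 33
G :  0  0  0  0  0  0  0  1  1  1  1  1  1  1  2  2  0  0  0  0  0  0  0  1  1  1  1  1  1  1  2  2  0  0
G(n+16) = G(n) holds for n = 0,…,8 (a full window of length max(S) = 9), so the sequence is purely periodic with period 16.

16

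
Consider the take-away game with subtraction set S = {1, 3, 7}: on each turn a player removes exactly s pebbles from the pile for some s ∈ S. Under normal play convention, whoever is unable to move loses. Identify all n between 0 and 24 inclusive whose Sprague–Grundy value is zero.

0, 2, 4, 6, 8, 10, 12, 14, 16, 18, 20, 22, 24

n :  0  1  2  3  4  5  6  7  8  9 10 11 12 13 14 15 16 17 18 19 20 21 22 23 24
G :  0  1  0  1  0  1  0  1  0  1  0  1  0  1  0  1  0  1  0  1  0  1  0  1  0
P-positions are exactly the n with G(n) = 0.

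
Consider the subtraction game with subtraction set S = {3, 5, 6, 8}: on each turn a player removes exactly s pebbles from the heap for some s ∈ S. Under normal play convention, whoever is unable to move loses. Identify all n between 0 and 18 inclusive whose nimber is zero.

0, 1, 2, 11, 12, 13

n :  0  1  2  3  4  5  6  7  8  9 10 11 12 13 14 15 16 17 18
G :  0  0  0  1  1  1  2  2  2  3  3  0  0  0  1  1  1  2  2
P-positions are exactly the n with G(n) = 0.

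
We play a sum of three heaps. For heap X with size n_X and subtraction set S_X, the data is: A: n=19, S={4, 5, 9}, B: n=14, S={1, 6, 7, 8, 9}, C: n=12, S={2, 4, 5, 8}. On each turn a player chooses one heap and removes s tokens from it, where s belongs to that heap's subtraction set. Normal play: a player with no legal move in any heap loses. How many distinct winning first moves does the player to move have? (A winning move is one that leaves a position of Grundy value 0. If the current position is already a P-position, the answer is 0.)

Heap A, S = {4, 5, 9}:
n :  0  1  2  3  4  5  6  7  8  9 10 11 12 13 14 15 16 17 18 19
G :  0  0  0  0  1  1  1  1  2  2  2  2  3  0  0  0  0  1  1  1
G_A(19) = 1.
Heap B, S = {1, 6, 7, 8, 9}:
G(0) = 0
G(1) = mex{0} = 1
G(2) = mex{1} = 0
G(3) = mex{0} = 1
G(4) = mex{1} = 0
G(5) = mex{0} = 1
G(6) = mex{1,0} = 2
G(7) = mex{2,1,0} = 3
G(8) = mex{3,0,1,0} = 2
G(9) = mex{2,1,0,1,0} = 3
G(10) = mex{3,0,1,0,1} = 2
G(11) = mex{2,1,0,1,0} = 3
G(12) = mex{3,2,1,0,1} = 4
G(13) = mex{4,3,2,1,0} = 5
G(14) = mex{5,2,3,2,1} = 0
G_B(14) = 0.
Heap C, S = {2, 4, 5, 8}:
G(0) = 0
G(1) = mex{} = 0
G(2) = mex{0} = 1
G(3) = mex{0} = 1
G(4) = mex{1,0} = 2
G(5) = mex{1,0,0} = 2
G(6) = mex{2,1,0} = 3
G(7) = mex{2,1,1} = 0
G(8) = mex{3,2,1,0} = 4
G(9) = mex{0,2,2,0} = 1
G(10) = mex{4,3,2,1} = 0
G(11) = mex{1,0,3,1} = 2
G(12) = mex{0,4,0,2} = 1
G_C(12) = 1.
Combined Grundy value = 1 ⊕ 0 ⊕ 1 = 0.
A winning move leaves total XOR = 0, i.e. changes one component's Grundy value g to g ⊕ X where X is the current total.
Heap A: target g' = 1⊕0 = 1, but every legal move changes the Grundy value (mex property), so 0 moves.
Heap B: target g' = 0⊕0 = 0, but every legal move changes the Grundy value (mex property), so 0 moves.
Heap C: target g' = 1⊕0 = 1, but every legal move changes the Grundy value (mex property), so 0 moves.

0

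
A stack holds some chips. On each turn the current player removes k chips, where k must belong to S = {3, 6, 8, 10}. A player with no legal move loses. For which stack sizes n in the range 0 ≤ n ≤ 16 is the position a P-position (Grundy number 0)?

G(0) = 0
G(1) = mex{} = 0
G(2) = mex{} = 0
G(3) = mex{0} = 1
G(4) = mex{0} = 1
G(5) = mex{0} = 1
G(6) = mex{1,0} = 2
G(7) = mex{1,0} = 2
G(8) = mex{1,0,0} = 2
G(9) = mex{2,1,0} = 3
G(10) = mex{2,1,0,0} = 3
G(11) = mex{2,1,1,0} = 3
G(12) = mex{3,2,1,0} = 4
G(13) = mex{3,2,1,1} = 0
G(14) = mex{3,2,2,1} = 0
G(15) = mex{4,3,2,1} = 0
G(16) = mex{0,3,2,2} = 1
P-positions are exactly the n with G(n) = 0.

0, 1, 2, 13, 14, 15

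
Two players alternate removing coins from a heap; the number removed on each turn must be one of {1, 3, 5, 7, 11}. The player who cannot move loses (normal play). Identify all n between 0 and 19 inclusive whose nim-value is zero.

0, 2, 4, 6, 8, 10, 12, 14, 16, 18

G(0) = 0
G(1) = mex{0} = 1
G(2) = mex{1} = 0
G(3) = mex{0,0} = 1
G(4) = mex{1,1} = 0
G(5) = mex{0,0,0} = 1
G(6) = mex{1,1,1} = 0
G(7) = mex{0,0,0,0} = 1
G(8) = mex{1,1,1,1} = 0
G(9) = mex{0,0,0,0} = 1
G(10) = mex{1,1,1,1} = 0
G(11) = mex{0,0,0,0,0} = 1
G(12) = mex{1,1,1,1,1} = 0
G(13) = mex{0,0,0,0,0} = 1
G(14) = mex{1,1,1,1,1} = 0
G(15) = mex{0,0,0,0,0} = 1
G(16) = mex{1,1,1,1,1} = 0
G(17) = mex{0,0,0,0,0} = 1
G(18) = mex{1,1,1,1,1} = 0
G(19) = mex{0,0,0,0,0} = 1
P-positions are exactly the n with G(n) = 0.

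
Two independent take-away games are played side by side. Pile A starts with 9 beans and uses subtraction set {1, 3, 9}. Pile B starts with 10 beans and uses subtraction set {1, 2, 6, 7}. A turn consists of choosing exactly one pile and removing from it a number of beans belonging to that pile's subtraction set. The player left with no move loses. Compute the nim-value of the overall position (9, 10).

3

Pile A, S = {1, 3, 9}:
G(0) = 0
G(1) = mex{0} = 1
G(2) = mex{1} = 0
G(3) = mex{0,0} = 1
G(4) = mex{1,1} = 0
G(5) = mex{0,0} = 1
G(6) = mex{1,1} = 0
G(7) = mex{0,0} = 1
G(8) = mex{1,1} = 0
G(9) = mex{0,0,0} = 1
G_A(9) = 1.
Pile B, S = {1, 2, 6, 7}:
G(0) = 0
G(1) = mex{0} = 1
G(2) = mex{1,0} = 2
G(3) = mex{2,1} = 0
G(4) = mex{0,2} = 1
G(5) = mex{1,0} = 2
G(6) = mex{2,1,0} = 3
G(7) = mex{3,2,1,0} = 4
G(8) = mex{4,3,2,1} = 0
G(9) = mex{0,4,0,2} = 1
G(10) = mex{1,0,1,0} = 2
G_B(10) = 2.
Combined Grundy value = 1 ⊕ 2 = 3.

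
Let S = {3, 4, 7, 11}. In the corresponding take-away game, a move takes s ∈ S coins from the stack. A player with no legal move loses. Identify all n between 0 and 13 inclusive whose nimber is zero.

n :  0  1  2  3  4  5  6  7  8  9 10 11 12 13
G :  0  0  0  1  1  1  2  2  2  3  0  3  4  1
P-positions are exactly the n with G(n) = 0.

0, 1, 2, 10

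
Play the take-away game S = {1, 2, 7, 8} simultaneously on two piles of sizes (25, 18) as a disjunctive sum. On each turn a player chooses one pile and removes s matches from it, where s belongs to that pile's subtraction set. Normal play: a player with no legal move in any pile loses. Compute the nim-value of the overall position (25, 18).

All piles use S = {1, 2, 7, 8}:
G(0) = 0
G(1) = mex{0} = 1
G(2) = mex{1,0} = 2
G(3) = mex{2,1} = 0
G(4) = mex{0,2} = 1
G(5) = mex{1,0} = 2
G(6) = mex{2,1} = 0
G(7) = mex{0,2,0} = 1
G(8) = mex{1,0,1,0} = 2
G(9) = mex{2,1,2,1} = 0
G(10) = mex{0,2,0,2} = 1
G(11) = mex{1,0,1,0} = 2
G(12) = mex{2,1,2,1} = 0
G(13) = mex{0,2,0,2} = 1
G(14) = mex{1,0,1,0} = 2
G(15) = mex{2,1,2,1} = 0
G(16) = mex{0,2,0,2} = 1
G(17) = mex{1,0,1,0} = 2
G(18) = mex{2,1,2,1} = 0
G(19) = mex{0,2,0,2} = 1
G(20) = mex{1,0,1,0} = 2
G(21) = mex{2,1,2,1} = 0
G(22) = mex{0,2,0,2} = 1
G(23) = mex{1,0,1,0} = 2
G(24) = mex{2,1,2,1} = 0
G(25) = mex{0,2,0,2} = 1
Pile A: G(25) = 1.
Pile B: G(18) = 0.
Combined Grundy value = 1 ⊕ 0 = 1.

1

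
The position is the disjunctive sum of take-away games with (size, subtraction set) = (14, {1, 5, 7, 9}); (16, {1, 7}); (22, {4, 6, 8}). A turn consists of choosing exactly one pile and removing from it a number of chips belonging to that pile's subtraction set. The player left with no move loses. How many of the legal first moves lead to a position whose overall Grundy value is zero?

1

Pile A, S = {1, 5, 7, 9}:
G(0) = 0
G(1) = mex{0} = 1
G(2) = mex{1} = 0
G(3) = mex{0} = 1
G(4) = mex{1} = 0
G(5) = mex{0,0} = 1
G(6) = mex{1,1} = 0
G(7) = mex{0,0,0} = 1
G(8) = mex{1,1,1} = 0
G(9) = mex{0,0,0,0} = 1
G(10) = mex{1,1,1,1} = 0
G(11) = mex{0,0,0,0} = 1
G(12) = mex{1,1,1,1} = 0
G(13) = mex{0,0,0,0} = 1
G(14) = mex{1,1,1,1} = 0
G_A(14) = 0.
Pile B, S = {1, 7}:
G(0) = 0
G(1) = mex{0} = 1
G(2) = mex{1} = 0
G(3) = mex{0} = 1
G(4) = mex{1} = 0
G(5) = mex{0} = 1
G(6) = mex{1} = 0
G(7) = mex{0,0} = 1
G(8) = mex{1,1} = 0
G(9) = mex{0,0} = 1
G(10) = mex{1,1} = 0
G(11) = mex{0,0} = 1
G(12) = mex{1,1} = 0
G(13) = mex{0,0} = 1
G(14) = mex{1,1} = 0
G(15) = mex{0,0} = 1
G(16) = mex{1,1} = 0
G_B(16) = 0.
Pile C, S = {4, 6, 8}:
n :  0  1  2  3  4  5  6  7  8  9 10 11 12 13 14 15 16 17 18 19 20 21 22
G :  0  0  0  0  1  1  1  1  2  2  2  2  0  0  0  0  1  1  1  1  2  2  2
G_C(22) = 2.
Combined Grundy value = 0 ⊕ 0 ⊕ 2 = 2.
A winning move leaves total XOR = 0, i.e. changes one component's Grundy value g to g ⊕ X where X is the current total.
Pile A: need g' = 0⊕2 = 2. Options: 14−1→G=1, 14−5→G=1, 14−7→G=1, 14−9→G=1. Hits: 0.
Pile B: need g' = 0⊕2 = 2. Options: 16−1→G=1, 16−7→G=1. Hits: 0.
Pile C: need g' = 2⊕2 = 0. Options: 22−4→G=1, 22−6→G=1, 22−8→G=0. Hits: 1.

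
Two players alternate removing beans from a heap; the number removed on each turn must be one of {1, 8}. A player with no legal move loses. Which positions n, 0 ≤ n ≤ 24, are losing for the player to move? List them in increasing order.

G(0) = 0
G(1) = mex{0} = 1
G(2) = mex{1} = 0
G(3) = mex{0} = 1
G(4) = mex{1} = 0
G(5) = mex{0} = 1
G(6) = mex{1} = 0
G(7) = mex{0} = 1
G(8) = mex{1,0} = 2
G(9) = mex{2,1} = 0
G(10) = mex{0,0} = 1
G(11) = mex{1,1} = 0
G(12) = mex{0,0} = 1
G(13) = mex{1,1} = 0
G(14) = mex{0,0} = 1
G(15) = mex{1,1} = 0
G(16) = mex{0,2} = 1
G(17) = mex{1,0} = 2
G(18) = mex{2,1} = 0
G(19) = mex{0,0} = 1
G(20) = mex{1,1} = 0
G(21) = mex{0,0} = 1
G(22) = mex{1,1} = 0
G(23) = mex{0,0} = 1
G(24) = mex{1,1} = 0
P-positions are exactly the n with G(n) = 0.

0, 2, 4, 6, 9, 11, 13, 15, 18, 20, 22, 24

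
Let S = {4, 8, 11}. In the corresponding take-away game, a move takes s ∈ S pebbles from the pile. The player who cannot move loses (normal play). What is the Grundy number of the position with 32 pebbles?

0

n :  0  1  2  3  4  5  6  7  8  9 10 11 12 13 14 15 16 17 18 19 20 21 22 23 24 25 26 27 28 29 30 31 32
G :  0  0  0  0  1  1  1  1  2  2  2  2  3  3  3  0  0  0  0  1  1  1  1  2  2  2  2  3  3  3  0  0  0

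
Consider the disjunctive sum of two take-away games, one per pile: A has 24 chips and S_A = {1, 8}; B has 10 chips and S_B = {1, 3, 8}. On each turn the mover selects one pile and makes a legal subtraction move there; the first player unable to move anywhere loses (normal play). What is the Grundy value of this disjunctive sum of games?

Pile A, S = {1, 8}:
G(0) = 0
G(1) = mex{0} = 1
G(2) = mex{1} = 0
G(3) = mex{0} = 1
G(4) = mex{1} = 0
G(5) = mex{0} = 1
G(6) = mex{1} = 0
G(7) = mex{0} = 1
G(8) = mex{1,0} = 2
G(9) = mex{2,1} = 0
G(10) = mex{0,0} = 1
G(11) = mex{1,1} = 0
G(12) = mex{0,0} = 1
G(13) = mex{1,1} = 0
G(14) = mex{0,0} = 1
G(15) = mex{1,1} = 0
G(16) = mex{0,2} = 1
G(17) = mex{1,0} = 2
G(18) = mex{2,1} = 0
G(19) = mex{0,0} = 1
G(20) = mex{1,1} = 0
G(21) = mex{0,0} = 1
G(22) = mex{1,1} = 0
G(23) = mex{0,0} = 1
G(24) = mex{1,1} = 0
G_A(24) = 0.
Pile B, S = {1, 3, 8}:
n :  0  1  2  3  4  5  6  7  8  9 10
G :  0  1  0  1  0  1  0  1  2  3  2
G_B(10) = 2.
Combined Grundy value = 0 ⊕ 2 = 2.

2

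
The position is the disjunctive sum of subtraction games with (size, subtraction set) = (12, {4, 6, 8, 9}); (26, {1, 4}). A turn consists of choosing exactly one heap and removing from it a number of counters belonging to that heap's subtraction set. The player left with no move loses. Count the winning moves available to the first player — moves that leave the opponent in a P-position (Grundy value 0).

2

Heap A, S = {4, 6, 8, 9}:
n :  0  1  2  3  4  5  6  7  8  9 10 11 12
G :  0  0  0  0  1  1  1  1  2  2  2  2  3
G_A(12) = 3.
Heap B, S = {1, 4}:
n :  0  1  2  3  4  5  6  7  8  9 10 11 12 13 14 15 16 17 18 19 20 21 22 23 24 25 26
G :  0  1  0  1  2  0  1  0  1  2  0  1  0  1  2  0  1  0  1  2  0  1  0  1  2  0  1
G_B(26) = 1.
Combined Grundy value = 3 ⊕ 1 = 2.
A winning move leaves total XOR = 0, i.e. changes one component's Grundy value g to g ⊕ X where X is the current total.
Heap A: need g' = 3⊕2 = 1. Options: 12−4→G=2, 12−6→G=1, 12−8→G=1, 12−9→G=0. Hits: 2.
Heap B: need g' = 1⊕2 = 3. Options: 26−1→G=0, 26−4→G=0. Hits: 0.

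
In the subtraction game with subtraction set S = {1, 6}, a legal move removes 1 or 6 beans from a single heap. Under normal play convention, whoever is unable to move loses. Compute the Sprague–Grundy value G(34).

G(0) = 0
G(1) = mex{0} = 1
G(2) = mex{1} = 0
G(3) = mex{0} = 1
G(4) = mex{1} = 0
G(5) = mex{0} = 1
G(6) = mex{1,0} = 2
G(7) = mex{2,1} = 0
G(8) = mex{0,0} = 1
G(9) = mex{1,1} = 0
G(10) = mex{0,0} = 1
G(11) = mex{1,1} = 0
G(12) = mex{0,2} = 1
G(13) = mex{1,0} = 2
G(14) = mex{2,1} = 0
G(15) = mex{0,0} = 1
G(16) = mex{1,1} = 0
G(17) = mex{0,0} = 1
G(18) = mex{1,1} = 0
G(19) = mex{0,2} = 1
G(20) = mex{1,0} = 2
G(21) = mex{2,1} = 0
G(22) = mex{0,0} = 1
G(23) = mex{1,1} = 0
G(24) = mex{0,0} = 1
G(25) = mex{1,1} = 0
G(26) = mex{0,2} = 1
G(27) = mex{1,0} = 2
G(28) = mex{2,1} = 0
G(29) = mex{0,0} = 1
G(30) = mex{1,1} = 0
G(31) = mex{0,0} = 1
G(32) = mex{1,1} = 0
G(33) = mex{0,2} = 1
G(34) = mex{1,0} = 2

2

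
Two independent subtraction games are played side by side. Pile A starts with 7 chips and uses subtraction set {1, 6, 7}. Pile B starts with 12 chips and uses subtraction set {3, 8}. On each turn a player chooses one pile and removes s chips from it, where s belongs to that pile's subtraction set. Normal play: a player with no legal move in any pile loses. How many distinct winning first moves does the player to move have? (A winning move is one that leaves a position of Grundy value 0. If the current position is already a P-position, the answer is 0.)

1

Pile A, S = {1, 6, 7}:
G(0) = 0
G(1) = mex{0} = 1
G(2) = mex{1} = 0
G(3) = mex{0} = 1
G(4) = mex{1} = 0
G(5) = mex{0} = 1
G(6) = mex{1,0} = 2
G(7) = mex{2,1,0} = 3
G_A(7) = 3.
Pile B, S = {3, 8}:
G(0) = 0
G(1) = mex{} = 0
G(2) = mex{} = 0
G(3) = mex{0} = 1
G(4) = mex{0} = 1
G(5) = mex{0} = 1
G(6) = mex{1} = 0
G(7) = mex{1} = 0
G(8) = mex{1,0} = 2
G(9) = mex{0,0} = 1
G(10) = mex{0,0} = 1
G(11) = mex{2,1} = 0
G(12) = mex{1,1} = 0
G_B(12) = 0.
Combined Grundy value = 3 ⊕ 0 = 3.
A winning move leaves total XOR = 0, i.e. changes one component's Grundy value g to g ⊕ X where X is the current total.
Pile A: need g' = 3⊕3 = 0. Options: 7−1→G=2, 7−6→G=1, 7−7→G=0. Hits: 1.
Pile B: need g' = 0⊕3 = 3. Options: 12−3→G=1, 12−8→G=1. Hits: 0.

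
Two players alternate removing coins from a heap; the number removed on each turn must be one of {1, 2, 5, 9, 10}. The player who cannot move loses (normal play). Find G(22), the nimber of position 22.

2

G(0) = 0
G(1) = mex{0} = 1
G(2) = mex{1,0} = 2
G(3) = mex{2,1} = 0
G(4) = mex{0,2} = 1
G(5) = mex{1,0,0} = 2
G(6) = mex{2,1,1} = 0
G(7) = mex{0,2,2} = 1
G(8) = mex{1,0,0} = 2
G(9) = mex{2,1,1,0} = 3
G(10) = mex{3,2,2,1,0} = 4
G(11) = mex{4,3,0,2,1} = 5
G(12) = mex{5,4,1,0,2} = 3
G(13) = mex{3,5,2,1,0} = 4
G(14) = mex{4,3,3,2,1} = 0
G(15) = mex{0,4,4,0,2} = 1
G(16) = mex{1,0,5,1,0} = 2
G(17) = mex{2,1,3,2,1} = 0
G(18) = mex{0,2,4,3,2} = 1
G(19) = mex{1,0,0,4,3} = 2
G(20) = mex{2,1,1,5,4} = 0
G(21) = mex{0,2,2,3,5} = 1
G(22) = mex{1,0,0,4,3} = 2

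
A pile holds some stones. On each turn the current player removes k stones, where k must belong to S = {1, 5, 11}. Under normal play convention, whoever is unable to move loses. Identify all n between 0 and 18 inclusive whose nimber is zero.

n :  0  1  2  3  4  5  6  7  8  9 10 11 12 13 14 15 16 17 18
G :  0  1  0  1  0  1  0  1  0  1  0  1  0  1  0  1  0  1  0
P-positions are exactly the n with G(n) = 0.

0, 2, 4, 6, 8, 10, 12, 14, 16, 18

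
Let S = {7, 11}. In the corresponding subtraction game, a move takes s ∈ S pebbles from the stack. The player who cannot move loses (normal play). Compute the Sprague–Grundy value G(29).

G(0) = 0
G(1) = mex{} = 0
G(2) = mex{} = 0
G(3) = mex{} = 0
G(4) = mex{} = 0
G(5) = mex{} = 0
G(6) = mex{} = 0
G(7) = mex{0} = 1
G(8) = mex{0} = 1
G(9) = mex{0} = 1
G(10) = mex{0} = 1
G(11) = mex{0,0} = 1
G(12) = mex{0,0} = 1
G(13) = mex{0,0} = 1
G(14) = mex{1,0} = 2
G(15) = mex{1,0} = 2
G(16) = mex{1,0} = 2
G(17) = mex{1,0} = 2
G(18) = mex{1,1} = 0
G(19) = mex{1,1} = 0
G(20) = mex{1,1} = 0
G(21) = mex{2,1} = 0
G(22) = mex{2,1} = 0
G(23) = mex{2,1} = 0
G(24) = mex{2,1} = 0
G(25) = mex{0,2} = 1
G(26) = mex{0,2} = 1
G(27) = mex{0,2} = 1
G(28) = mex{0,2} = 1
G(29) = mex{0,0} = 1

1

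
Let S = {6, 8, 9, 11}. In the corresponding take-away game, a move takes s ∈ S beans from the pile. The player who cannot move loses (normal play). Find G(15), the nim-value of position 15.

G(0) = 0
G(1) = mex{} = 0
G(2) = mex{} = 0
G(3) = mex{} = 0
G(4) = mex{} = 0
G(5) = mex{} = 0
G(6) = mex{0} = 1
G(7) = mex{0} = 1
G(8) = mex{0,0} = 1
G(9) = mex{0,0,0} = 1
G(10) = mex{0,0,0} = 1
G(11) = mex{0,0,0,0} = 1
G(12) = mex{1,0,0,0} = 2
G(13) = mex{1,0,0,0} = 2
G(14) = mex{1,1,0,0} = 2
G(15) = mex{1,1,1,0} = 2

2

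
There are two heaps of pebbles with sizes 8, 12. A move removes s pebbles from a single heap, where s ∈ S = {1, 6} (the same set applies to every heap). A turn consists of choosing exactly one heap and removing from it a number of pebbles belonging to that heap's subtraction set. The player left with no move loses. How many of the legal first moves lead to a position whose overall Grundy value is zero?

All heaps use S = {1, 6}:
G(0) = 0
G(1) = mex{0} = 1
G(2) = mex{1} = 0
G(3) = mex{0} = 1
G(4) = mex{1} = 0
G(5) = mex{0} = 1
G(6) = mex{1,0} = 2
G(7) = mex{2,1} = 0
G(8) = mex{0,0} = 1
G(9) = mex{1,1} = 0
G(10) = mex{0,0} = 1
G(11) = mex{1,1} = 0
G(12) = mex{0,2} = 1
Heap A: G(8) = 1.
Heap B: G(12) = 1.
Combined Grundy value = 1 ⊕ 1 = 0.
A winning move leaves total XOR = 0, i.e. changes one component's Grundy value g to g ⊕ X where X is the current total.
Heap A: target g' = 1⊕0 = 1, but every legal move changes the Grundy value (mex property), so 0 moves.
Heap B: target g' = 1⊕0 = 1, but every legal move changes the Grundy value (mex property), so 0 moves.

0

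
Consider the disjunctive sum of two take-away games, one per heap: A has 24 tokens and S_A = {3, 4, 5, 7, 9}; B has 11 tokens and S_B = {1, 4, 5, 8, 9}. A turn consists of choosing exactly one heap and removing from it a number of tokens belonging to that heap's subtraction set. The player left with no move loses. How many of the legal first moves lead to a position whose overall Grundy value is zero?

1

Heap A, S = {3, 4, 5, 7, 9}:
G(0) = 0
G(1) = mex{} = 0
G(2) = mex{} = 0
G(3) = mex{0} = 1
G(4) = mex{0,0} = 1
G(5) = mex{0,0,0} = 1
G(6) = mex{1,0,0} = 2
G(7) = mex{1,1,0,0} = 2
G(8) = mex{1,1,1,0} = 2
G(9) = mex{2,1,1,0,0} = 3
G(10) = mex{2,2,1,1,0} = 3
G(11) = mex{2,2,2,1,0} = 3
G(12) = mex{3,2,2,1,1} = 0
G(13) = mex{3,3,2,2,1} = 0
G(14) = mex{3,3,3,2,1} = 0
G(15) = mex{0,3,3,2,2} = 1
G(16) = mex{0,0,3,3,2} = 1
G(17) = mex{0,0,0,3,2} = 1
G(18) = mex{1,0,0,3,3} = 2
G(19) = mex{1,1,0,0,3} = 2
G(20) = mex{1,1,1,0,3} = 2
G(21) = mex{2,1,1,0,0} = 3
G(22) = mex{2,2,1,1,0} = 3
G(23) = mex{2,2,2,1,0} = 3
G(24) = mex{3,2,2,1,1} = 0
G_A(24) = 0.
Heap B, S = {1, 4, 5, 8, 9}:
G(0) = 0
G(1) = mex{0} = 1
G(2) = mex{1} = 0
G(3) = mex{0} = 1
G(4) = mex{1,0} = 2
G(5) = mex{2,1,0} = 3
G(6) = mex{3,0,1} = 2
G(7) = mex{2,1,0} = 3
G(8) = mex{3,2,1,0} = 4
G(9) = mex{4,3,2,1,0} = 5
G(10) = mex{5,2,3,0,1} = 4
G(11) = mex{4,3,2,1,0} = 5
G_B(11) = 5.
Combined Grundy value = 0 ⊕ 5 = 5.
A winning move leaves total XOR = 0, i.e. changes one component's Grundy value g to g ⊕ X where X is the current total.
Heap A: need g' = 0⊕5 = 5. Options: 24−3→G=3, 24−4→G=2, 24−5→G=2, 24−7→G=1, 24−9→G=1. Hits: 0.
Heap B: need g' = 5⊕5 = 0. Options: 11−1→G=4, 11−4→G=3, 11−5→G=2, 11−8→G=1, 11−9→G=0. Hits: 1.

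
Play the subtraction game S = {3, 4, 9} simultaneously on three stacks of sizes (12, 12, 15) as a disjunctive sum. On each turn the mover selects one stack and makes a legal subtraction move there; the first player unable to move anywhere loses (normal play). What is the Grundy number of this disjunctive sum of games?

0

All stacks use S = {3, 4, 9}:
G(0) = 0
G(1) = mex{} = 0
G(2) = mex{} = 0
G(3) = mex{0} = 1
G(4) = mex{0,0} = 1
G(5) = mex{0,0} = 1
G(6) = mex{1,0} = 2
G(7) = mex{1,1} = 0
G(8) = mex{1,1} = 0
G(9) = mex{2,1,0} = 3
G(10) = mex{0,2,0} = 1
G(11) = mex{0,0,0} = 1
G(12) = mex{3,0,1} = 2
G(13) = mex{1,3,1} = 0
G(14) = mex{1,1,1} = 0
G(15) = mex{2,1,2} = 0
Stack A: G(12) = 2.
Stack B: G(12) = 2.
Stack C: G(15) = 0.
Combined Grundy value = 2 ⊕ 2 ⊕ 0 = 0.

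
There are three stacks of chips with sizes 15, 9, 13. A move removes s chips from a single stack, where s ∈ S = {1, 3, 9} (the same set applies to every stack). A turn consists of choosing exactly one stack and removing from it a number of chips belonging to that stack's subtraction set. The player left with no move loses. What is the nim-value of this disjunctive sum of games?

All stacks use S = {1, 3, 9}:
G(0) = 0
G(1) = mex{0} = 1
G(2) = mex{1} = 0
G(3) = mex{0,0} = 1
G(4) = mex{1,1} = 0
G(5) = mex{0,0} = 1
G(6) = mex{1,1} = 0
G(7) = mex{0,0} = 1
G(8) = mex{1,1} = 0
G(9) = mex{0,0,0} = 1
G(10) = mex{1,1,1} = 0
G(11) = mex{0,0,0} = 1
G(12) = mex{1,1,1} = 0
G(13) = mex{0,0,0} = 1
G(14) = mex{1,1,1} = 0
G(15) = mex{0,0,0} = 1
Stack A: G(15) = 1.
Stack B: G(9) = 1.
Stack C: G(13) = 1.
Combined Grundy value = 1 ⊕ 1 ⊕ 1 = 1.

1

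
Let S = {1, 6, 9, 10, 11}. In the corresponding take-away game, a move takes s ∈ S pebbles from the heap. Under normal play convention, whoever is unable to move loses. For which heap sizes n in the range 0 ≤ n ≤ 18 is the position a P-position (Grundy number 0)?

0, 2, 4, 7

G(0) = 0
G(1) = mex{0} = 1
G(2) = mex{1} = 0
G(3) = mex{0} = 1
G(4) = mex{1} = 0
G(5) = mex{0} = 1
G(6) = mex{1,0} = 2
G(7) = mex{2,1} = 0
G(8) = mex{0,0} = 1
G(9) = mex{1,1,0} = 2
G(10) = mex{2,0,1,0} = 3
G(11) = mex{3,1,0,1,0} = 2
G(12) = mex{2,2,1,0,1} = 3
G(13) = mex{3,0,0,1,0} = 2
G(14) = mex{2,1,1,0,1} = 3
G(15) = mex{3,2,2,1,0} = 4
G(16) = mex{4,3,0,2,1} = 5
G(17) = mex{5,2,1,0,2} = 3
G(18) = mex{3,3,2,1,0} = 4
P-positions are exactly the n with G(n) = 0.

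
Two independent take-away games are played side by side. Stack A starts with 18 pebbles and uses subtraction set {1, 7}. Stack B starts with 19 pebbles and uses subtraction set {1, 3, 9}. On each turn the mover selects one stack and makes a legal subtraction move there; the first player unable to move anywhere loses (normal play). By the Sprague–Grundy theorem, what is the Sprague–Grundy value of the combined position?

Stack A, S = {1, 7}:
G(0) = 0
G(1) = mex{0} = 1
G(2) = mex{1} = 0
G(3) = mex{0} = 1
G(4) = mex{1} = 0
G(5) = mex{0} = 1
G(6) = mex{1} = 0
G(7) = mex{0,0} = 1
G(8) = mex{1,1} = 0
G(9) = mex{0,0} = 1
G(10) = mex{1,1} = 0
G(11) = mex{0,0} = 1
G(12) = mex{1,1} = 0
G(13) = mex{0,0} = 1
G(14) = mex{1,1} = 0
G(15) = mex{0,0} = 1
G(16) = mex{1,1} = 0
G(17) = mex{0,0} = 1
G(18) = mex{1,1} = 0
G_A(18) = 0.
Stack B, S = {1, 3, 9}:
G(0) = 0
G(1) = mex{0} = 1
G(2) = mex{1} = 0
G(3) = mex{0,0} = 1
G(4) = mex{1,1} = 0
G(5) = mex{0,0} = 1
G(6) = mex{1,1} = 0
G(7) = mex{0,0} = 1
G(8) = mex{1,1} = 0
G(9) = mex{0,0,0} = 1
G(10) = mex{1,1,1} = 0
G(11) = mex{0,0,0} = 1
G(12) = mex{1,1,1} = 0
G(13) = mex{0,0,0} = 1
G(14) = mex{1,1,1} = 0
G(15) = mex{0,0,0} = 1
G(16) = mex{1,1,1} = 0
G(17) = mex{0,0,0} = 1
G(18) = mex{1,1,1} = 0
G(19) = mex{0,0,0} = 1
G_B(19) = 1.
Combined Grundy value = 0 ⊕ 1 = 1.

1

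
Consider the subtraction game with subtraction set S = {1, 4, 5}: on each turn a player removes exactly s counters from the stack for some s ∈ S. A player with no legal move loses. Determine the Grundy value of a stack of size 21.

3

G(0) = 0
G(1) = mex{0} = 1
G(2) = mex{1} = 0
G(3) = mex{0} = 1
G(4) = mex{1,0} = 2
G(5) = mex{2,1,0} = 3
G(6) = mex{3,0,1} = 2
G(7) = mex{2,1,0} = 3
G(8) = mex{3,2,1} = 0
G(9) = mex{0,3,2} = 1
G(10) = mex{1,2,3} = 0
G(11) = mex{0,3,2} = 1
G(12) = mex{1,0,3} = 2
G(13) = mex{2,1,0} = 3
G(14) = mex{3,0,1} = 2
G(15) = mex{2,1,0} = 3
G(16) = mex{3,2,1} = 0
G(17) = mex{0,3,2} = 1
G(18) = mex{1,2,3} = 0
G(19) = mex{0,3,2} = 1
G(20) = mex{1,0,3} = 2
G(21) = mex{2,1,0} = 3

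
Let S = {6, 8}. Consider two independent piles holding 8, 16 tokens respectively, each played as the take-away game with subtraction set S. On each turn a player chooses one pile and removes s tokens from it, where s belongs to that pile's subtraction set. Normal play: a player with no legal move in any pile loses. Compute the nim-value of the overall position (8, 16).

1

All piles use S = {6, 8}:
n :  0  1  2  3  4  5  6  7  8  9 10 11 12 13 14 15 16
G :  0  0  0  0  0  0  1  1  1  1  1  1  2  2  0  0  0
Pile A: G(8) = 1.
Pile B: G(16) = 0.
Combined Grundy value = 1 ⊕ 0 = 1.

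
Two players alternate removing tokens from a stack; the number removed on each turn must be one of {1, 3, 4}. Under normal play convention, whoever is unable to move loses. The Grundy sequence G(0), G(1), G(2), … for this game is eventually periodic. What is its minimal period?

n :  0  1  2  3  4  5  6  7  8  9 10 11 12 13 14 15
G :  0  1  0  1  2  3  2  0  1  0  1  2  3  2  0  1
G(n+7) = G(n) holds for n = 0,…,3 (a full window of length max(S) = 4), so the sequence is purely periodic with period 7.

7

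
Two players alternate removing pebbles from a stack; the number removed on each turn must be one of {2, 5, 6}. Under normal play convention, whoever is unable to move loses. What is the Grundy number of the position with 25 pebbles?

1

n :  0  1  2  3  4  5  6  7  8  9 10 11 12 13 14 15 16 17 18 19 20 21 22 23 24 25
G :  0  0  1  1  0  2  1  3  0  2  1  0  0  1  1  0  2  1  3  0  2  1  0  0  1  1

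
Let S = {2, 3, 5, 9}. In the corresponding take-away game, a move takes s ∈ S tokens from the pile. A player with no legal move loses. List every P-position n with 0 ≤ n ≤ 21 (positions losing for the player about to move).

G(0) = 0
G(1) = mex{} = 0
G(2) = mex{0} = 1
G(3) = mex{0,0} = 1
G(4) = mex{1,0} = 2
G(5) = mex{1,1,0} = 2
G(6) = mex{2,1,0} = 3
G(7) = mex{2,2,1} = 0
G(8) = mex{3,2,1} = 0
G(9) = mex{0,3,2,0} = 1
G(10) = mex{0,0,2,0} = 1
G(11) = mex{1,0,3,1} = 2
G(12) = mex{1,1,0,1} = 2
G(13) = mex{2,1,0,2} = 3
G(14) = mex{2,2,1,2} = 0
G(15) = mex{3,2,1,3} = 0
G(16) = mex{0,3,2,0} = 1
G(17) = mex{0,0,2,0} = 1
G(18) = mex{1,0,3,1} = 2
G(19) = mex{1,1,0,1} = 2
G(20) = mex{2,1,0,2} = 3
G(21) = mex{2,2,1,2} = 0
P-positions are exactly the n with G(n) = 0.

0, 1, 7, 8, 14, 15, 21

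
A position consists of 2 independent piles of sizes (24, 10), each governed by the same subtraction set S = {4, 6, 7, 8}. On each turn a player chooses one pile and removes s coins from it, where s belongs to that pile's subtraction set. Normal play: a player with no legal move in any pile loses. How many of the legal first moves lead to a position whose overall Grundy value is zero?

3

All piles use S = {4, 6, 7, 8}:
n :  0  1  2  3  4  5  6  7  8  9 10 11 12 13 14 15 16 17 18 19 20 21 22 23 24
G :  0  0  0  0  1  1  1  1  2  2  2  2  0  0  0  0  1  1  1  1  2  2  2  2  0
Pile A: G(24) = 0.
Pile B: G(10) = 2.
Combined Grundy value = 0 ⊕ 2 = 2.
A winning move leaves total XOR = 0, i.e. changes one component's Grundy value g to g ⊕ X where X is the current total.
Pile A: need g' = 0⊕2 = 2. Options: 24−4→G=2, 24−6→G=1, 24−7→G=1, 24−8→G=1. Hits: 1.
Pile B: need g' = 2⊕2 = 0. Options: 10−4→G=1, 10−6→G=1, 10−7→G=0, 10−8→G=0. Hits: 2.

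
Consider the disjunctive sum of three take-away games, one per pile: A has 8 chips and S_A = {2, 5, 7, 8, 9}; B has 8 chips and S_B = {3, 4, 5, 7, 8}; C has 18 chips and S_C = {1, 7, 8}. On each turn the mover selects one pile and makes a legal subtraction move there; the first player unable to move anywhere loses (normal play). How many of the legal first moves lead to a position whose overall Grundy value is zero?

Pile A, S = {2, 5, 7, 8, 9}:
n : 0 1 2 3 4 5 6 7 8
G : 0 0 1 1 0 2 1 3 2
G_A(8) = 2.
Pile B, S = {3, 4, 5, 7, 8}:
G(0) = 0
G(1) = mex{} = 0
G(2) = mex{} = 0
G(3) = mex{0} = 1
G(4) = mex{0,0} = 1
G(5) = mex{0,0,0} = 1
G(6) = mex{1,0,0} = 2
G(7) = mex{1,1,0,0} = 2
G(8) = mex{1,1,1,0,0} = 2
G_B(8) = 2.
Pile C, S = {1, 7, 8}:
n :  0  1  2  3  4  5  6  7  8  9 10 11 12 13 14 15 16 17 18
G :  0  1  0  1  0  1  0  1  2  3  2  3  2  3  2  0  1  0  1
G_C(18) = 1.
Combined Grundy value = 2 ⊕ 2 ⊕ 1 = 1.
A winning move leaves total XOR = 0, i.e. changes one component's Grundy value g to g ⊕ X where X is the current total.
Pile A: need g' = 2⊕1 = 3. Options: 8−2→G=1, 8−5→G=1, 8−7→G=0, 8−8→G=0. Hits: 0.
Pile B: need g' = 2⊕1 = 3. Options: 8−3→G=1, 8−4→G=1, 8−5→G=1, 8−7→G=0, 8−8→G=0. Hits: 0.
Pile C: need g' = 1⊕1 = 0. Options: 18−1→G=0, 18−7→G=3, 18−8→G=2. Hits: 1.

1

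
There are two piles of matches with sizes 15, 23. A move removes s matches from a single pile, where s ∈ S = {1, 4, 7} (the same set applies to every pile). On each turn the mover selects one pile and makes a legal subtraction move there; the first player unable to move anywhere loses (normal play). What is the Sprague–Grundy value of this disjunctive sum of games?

0

All piles use S = {1, 4, 7}:
n :  0  1  2  3  4  5  6  7  8  9 10 11 12 13 14 15 16 17 18 19 20 21 22 23
G :  0  1  0  1  2  0  1  2  0  1  0  1  2  0  1  2  0  1  0  1  2  0  1  2
Pile A: G(15) = 2.
Pile B: G(23) = 2.
Combined Grundy value = 2 ⊕ 2 = 0.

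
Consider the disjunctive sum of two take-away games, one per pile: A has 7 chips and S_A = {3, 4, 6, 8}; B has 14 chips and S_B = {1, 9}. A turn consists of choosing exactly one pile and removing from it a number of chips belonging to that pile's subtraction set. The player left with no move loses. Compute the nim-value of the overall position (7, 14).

2

Pile A, S = {3, 4, 6, 8}:
G(0) = 0
G(1) = mex{} = 0
G(2) = mex{} = 0
G(3) = mex{0} = 1
G(4) = mex{0,0} = 1
G(5) = mex{0,0} = 1
G(6) = mex{1,0,0} = 2
G(7) = mex{1,1,0} = 2
G_A(7) = 2.
Pile B, S = {1, 9}:
G(0) = 0
G(1) = mex{0} = 1
G(2) = mex{1} = 0
G(3) = mex{0} = 1
G(4) = mex{1} = 0
G(5) = mex{0} = 1
G(6) = mex{1} = 0
G(7) = mex{0} = 1
G(8) = mex{1} = 0
G(9) = mex{0,0} = 1
G(10) = mex{1,1} = 0
G(11) = mex{0,0} = 1
G(12) = mex{1,1} = 0
G(13) = mex{0,0} = 1
G(14) = mex{1,1} = 0
G_B(14) = 0.
Combined Grundy value = 2 ⊕ 0 = 2.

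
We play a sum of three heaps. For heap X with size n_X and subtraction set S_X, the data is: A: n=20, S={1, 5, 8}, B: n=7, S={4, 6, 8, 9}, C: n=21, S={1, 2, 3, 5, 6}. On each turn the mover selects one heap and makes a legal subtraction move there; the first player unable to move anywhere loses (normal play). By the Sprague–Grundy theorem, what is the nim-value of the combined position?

Heap A, S = {1, 5, 8}:
n :  0  1  2  3  4  5  6  7  8  9 10 11 12 13 14 15 16 17 18 19 20
G :  0  1  0  1  0  1  0  1  2  3  2  3  2  0  1  0  1  0  1  0  1
G_A(20) = 1.
Heap B, S = {4, 6, 8, 9}:
n : 0 1 2 3 4 5 6 7
G : 0 0 0 0 1 1 1 1
G_B(7) = 1.
Heap C, S = {1, 2, 3, 5, 6}:
n :  0  1  2  3  4  5  6  7  8  9 10 11 12 13 14 15 16 17 18 19 20 21
G :  0  1  2  3  0  1  2  3  0  1  2  3  0  1  2  3  0  1  2  3  0  1
G_C(21) = 1.
Combined Grundy value = 1 ⊕ 1 ⊕ 1 = 1.

1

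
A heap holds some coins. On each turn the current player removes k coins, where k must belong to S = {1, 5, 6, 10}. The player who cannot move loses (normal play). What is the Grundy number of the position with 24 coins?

0

n :  0  1  2  3  4  5  6  7  8  9 10 11 12 13 14 15 16 17 18 19 20 21 22 23 24
G :  0  1  0  1  0  1  2  3  2  3  2  0  1  0  1  0  1  2  3  2  3  2  0  1  0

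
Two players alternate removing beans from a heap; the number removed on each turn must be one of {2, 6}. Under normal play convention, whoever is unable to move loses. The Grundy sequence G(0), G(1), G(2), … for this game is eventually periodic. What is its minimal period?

4

G(0) = 0
G(1) = mex{} = 0
G(2) = mex{0} = 1
G(3) = mex{0} = 1
G(4) = mex{1} = 0
G(5) = mex{1} = 0
G(6) = mex{0,0} = 1
G(7) = mex{0,0} = 1
G(8) = mex{1,1} = 0
G(9) = mex{1,1} = 0
G(10) = mex{0,0} = 1
G(11) = mex{0,0} = 1
G(12) = mex{1,1} = 0
G(13) = mex{1,1} = 0
G(14) = mex{0,0} = 1
G(n+4) = G(n) holds for n = 0,…,5 (a full window of length max(S) = 6), so the sequence is purely periodic with period 4.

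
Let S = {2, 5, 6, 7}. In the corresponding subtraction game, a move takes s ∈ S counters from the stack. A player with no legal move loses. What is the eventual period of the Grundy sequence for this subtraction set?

12

G(0) = 0
G(1) = mex{} = 0
G(2) = mex{0} = 1
G(3) = mex{0} = 1
G(4) = mex{1} = 0
G(5) = mex{1,0} = 2
G(6) = mex{0,0,0} = 1
G(7) = mex{2,1,0,0} = 3
G(8) = mex{1,1,1,0} = 2
G(9) = mex{3,0,1,1} = 2
G(10) = mex{2,2,0,1} = 3
G(11) = mex{2,1,2,0} = 3
G(12) = mex{3,3,1,2} = 0
G(13) = mex{3,2,3,1} = 0
G(14) = mex{0,2,2,3} = 1
G(15) = mex{0,3,2,2} = 1
G(16) = mex{1,3,3,2} = 0
G(17) = mex{1,0,3,3} = 2
G(18) = mex{0,0,0,3} = 1
G(19) = mex{2,1,0,0} = 3
G(20) = mex{1,1,1,0} = 2
G(21) = mex{3,0,1,1} = 2
G(22) = mex{2,2,0,1} = 3
G(23) = mex{2,1,2,0} = 3
G(24) = mex{3,3,1,2} = 0
G(25) = mex{3,2,3,1} = 0
G(n+12) = G(n) holds for n = 0,…,6 (a full window of length max(S) = 7), so the sequence is purely periodic with period 12.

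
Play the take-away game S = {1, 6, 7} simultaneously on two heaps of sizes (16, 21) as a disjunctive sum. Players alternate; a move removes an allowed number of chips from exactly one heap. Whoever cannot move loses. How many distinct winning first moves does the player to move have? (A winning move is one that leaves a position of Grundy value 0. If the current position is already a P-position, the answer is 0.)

2

All heaps use S = {1, 6, 7}:
G(0) = 0
G(1) = mex{0} = 1
G(2) = mex{1} = 0
G(3) = mex{0} = 1
G(4) = mex{1} = 0
G(5) = mex{0} = 1
G(6) = mex{1,0} = 2
G(7) = mex{2,1,0} = 3
G(8) = mex{3,0,1} = 2
G(9) = mex{2,1,0} = 3
G(10) = mex{3,0,1} = 2
G(11) = mex{2,1,0} = 3
G(12) = mex{3,2,1} = 0
G(13) = mex{0,3,2} = 1
G(14) = mex{1,2,3} = 0
G(15) = mex{0,3,2} = 1
G(16) = mex{1,2,3} = 0
G(17) = mex{0,3,2} = 1
G(18) = mex{1,0,3} = 2
G(19) = mex{2,1,0} = 3
G(20) = mex{3,0,1} = 2
G(21) = mex{2,1,0} = 3
Heap A: G(16) = 0.
Heap B: G(21) = 3.
Combined Grundy value = 0 ⊕ 3 = 3.
A winning move leaves total XOR = 0, i.e. changes one component's Grundy value g to g ⊕ X where X is the current total.
Heap A: need g' = 0⊕3 = 3. Options: 16−1→G=1, 16−6→G=2, 16−7→G=3. Hits: 1.
Heap B: need g' = 3⊕3 = 0. Options: 21−1→G=2, 21−6→G=1, 21−7→G=0. Hits: 1.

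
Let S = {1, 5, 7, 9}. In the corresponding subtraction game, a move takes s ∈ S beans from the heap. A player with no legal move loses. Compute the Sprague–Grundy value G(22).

n :  0  1  2  3  4  5  6  7  8  9 10 11 12 13 14 15 16 17 18 19 20 21 22
G :  0  1  0  1  0  1  0  1  0  1  0  1  0  1  0  1  0  1  0  1  0  1  0

0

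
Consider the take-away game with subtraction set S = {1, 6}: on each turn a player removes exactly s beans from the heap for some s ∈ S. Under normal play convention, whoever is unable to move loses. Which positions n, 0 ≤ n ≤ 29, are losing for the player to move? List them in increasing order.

0, 2, 4, 7, 9, 11, 14, 16, 18, 21, 23, 25, 28

n :  0  1  2  3  4  5  6  7  8  9 10 11 12 13 14 15 16 17 18 19 20 21 22 23 24 25 26 27 28 29
G :  0  1  0  1  0  1  2  0  1  0  1  0  1  2  0  1  0  1  0  1  2  0  1  0  1  0  1  2  0  1
P-positions are exactly the n with G(n) = 0.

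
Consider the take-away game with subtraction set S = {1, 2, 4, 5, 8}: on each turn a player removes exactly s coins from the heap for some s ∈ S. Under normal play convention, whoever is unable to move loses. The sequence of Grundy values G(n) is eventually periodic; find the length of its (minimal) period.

G(0) = 0
G(1) = mex{0} = 1
G(2) = mex{1,0} = 2
G(3) = mex{2,1} = 0
G(4) = mex{0,2,0} = 1
G(5) = mex{1,0,1,0} = 2
G(6) = mex{2,1,2,1} = 0
G(7) = mex{0,2,0,2} = 1
G(8) = mex{1,0,1,0,0} = 2
G(9) = mex{2,1,2,1,1} = 0
G(10) = mex{0,2,0,2,2} = 1
G(11) = mex{1,0,1,0,0} = 2
G(12) = mex{2,1,2,1,1} = 0
G(13) = mex{0,2,0,2,2} = 1
G(14) = mex{1,0,1,0,0} = 2
G(n+3) = G(n) holds for n = 0,…,7 (a full window of length max(S) = 8), so the sequence is purely periodic with period 3.

3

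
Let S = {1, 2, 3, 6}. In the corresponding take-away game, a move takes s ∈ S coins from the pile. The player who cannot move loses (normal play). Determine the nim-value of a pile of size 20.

n :  0  1  2  3  4  5  6  7  8  9 10 11 12 13 14 15 16 17 18 19 20
G :  0  1  2  3  0  1  2  3  0  1  2  3  0  1  2  3  0  1  2  3  0

0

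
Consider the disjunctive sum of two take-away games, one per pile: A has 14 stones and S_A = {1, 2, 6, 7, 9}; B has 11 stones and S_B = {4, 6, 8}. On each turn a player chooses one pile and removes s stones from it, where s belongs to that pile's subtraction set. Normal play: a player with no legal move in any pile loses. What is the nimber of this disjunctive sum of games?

Pile A, S = {1, 2, 6, 7, 9}:
n :  0  1  2  3  4  5  6  7  8  9 10 11 12 13 14
G :  0  1  2  0  1  2  3  4  0  1  2  0  1  2  3
G_A(14) = 3.
Pile B, S = {4, 6, 8}:
G(0) = 0
G(1) = mex{} = 0
G(2) = mex{} = 0
G(3) = mex{} = 0
G(4) = mex{0} = 1
G(5) = mex{0} = 1
G(6) = mex{0,0} = 1
G(7) = mex{0,0} = 1
G(8) = mex{1,0,0} = 2
G(9) = mex{1,0,0} = 2
G(10) = mex{1,1,0} = 2
G(11) = mex{1,1,0} = 2
G_B(11) = 2.
Combined Grundy value = 3 ⊕ 2 = 1.

1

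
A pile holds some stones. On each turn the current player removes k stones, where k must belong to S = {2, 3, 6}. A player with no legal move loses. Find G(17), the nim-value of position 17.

n :  0  1  2  3  4  5  6  7  8  9 10 11 12 13 14 15 16 17
G :  0  0  1  1  2  0  3  1  2  0  0  1  1  2  0  3  1  2

2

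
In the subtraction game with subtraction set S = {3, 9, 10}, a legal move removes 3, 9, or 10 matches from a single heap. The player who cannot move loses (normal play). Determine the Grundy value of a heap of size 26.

0

n :  0  1  2  3  4  5  6  7  8  9 10 11 12 13 14 15 16 17 18 19 20 21 22 23 24 25 26
G :  0  0  0  1  1  1  0  0  0  1  1  1  2  0  0  3  1  1  2  0  0  0  1  1  1  0  0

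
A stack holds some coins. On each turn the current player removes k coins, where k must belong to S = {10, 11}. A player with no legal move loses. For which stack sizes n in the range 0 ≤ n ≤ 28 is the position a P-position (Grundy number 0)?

G(0) = 0
G(1) = mex{} = 0
G(2) = mex{} = 0
G(3) = mex{} = 0
G(4) = mex{} = 0
G(5) = mex{} = 0
G(6) = mex{} = 0
G(7) = mex{} = 0
G(8) = mex{} = 0
G(9) = mex{} = 0
G(10) = mex{0} = 1
G(11) = mex{0,0} = 1
G(12) = mex{0,0} = 1
G(13) = mex{0,0} = 1
G(14) = mex{0,0} = 1
G(15) = mex{0,0} = 1
G(16) = mex{0,0} = 1
G(17) = mex{0,0} = 1
G(18) = mex{0,0} = 1
G(19) = mex{0,0} = 1
G(20) = mex{1,0} = 2
G(21) = mex{1,1} = 0
G(22) = mex{1,1} = 0
G(23) = mex{1,1} = 0
G(24) = mex{1,1} = 0
G(25) = mex{1,1} = 0
G(26) = mex{1,1} = 0
G(27) = mex{1,1} = 0
G(28) = mex{1,1} = 0
P-positions are exactly the n with G(n) = 0.

0, 1, 2, 3, 4, 5, 6, 7, 8, 9, 21, 22, 23, 24, 25, 26, 27, 28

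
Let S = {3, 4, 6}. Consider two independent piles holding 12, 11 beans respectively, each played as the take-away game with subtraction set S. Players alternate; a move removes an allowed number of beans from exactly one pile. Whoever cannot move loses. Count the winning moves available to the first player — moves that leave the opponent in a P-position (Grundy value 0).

2

All piles use S = {3, 4, 6}:
n :  0  1  2  3  4  5  6  7  8  9 10 11 12
G :  0  0  0  1  1  1  2  2  2  0  0  0  1
Pile A: G(12) = 1.
Pile B: G(11) = 0.
Combined Grundy value = 1 ⊕ 0 = 1.
A winning move leaves total XOR = 0, i.e. changes one component's Grundy value g to g ⊕ X where X is the current total.
Pile A: need g' = 1⊕1 = 0. Options: 12−3→G=0, 12−4→G=2, 12−6→G=2. Hits: 1.
Pile B: need g' = 0⊕1 = 1. Options: 11−3→G=2, 11−4→G=2, 11−6→G=1. Hits: 1.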